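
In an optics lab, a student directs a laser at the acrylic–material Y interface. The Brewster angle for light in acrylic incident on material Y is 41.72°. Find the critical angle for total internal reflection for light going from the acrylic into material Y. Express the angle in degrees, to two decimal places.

θ_c ≈ 63.07°

tan θ_B = n₂/n₁ = tan 41.72° = 0.8916.
Total internal reflection: sin θ_c = n₂/n₁ = 0.8916.
θ_c = arcsin(0.8916) = 63.07°.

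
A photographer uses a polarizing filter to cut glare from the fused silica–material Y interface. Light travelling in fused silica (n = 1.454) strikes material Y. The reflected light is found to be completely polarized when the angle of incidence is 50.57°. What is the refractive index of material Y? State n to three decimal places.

n ≈ 1.768

Brewster's law: tan θ_B = n₂/n₁ (light incident in fused silica, refracted into material Y).
n₂ = n₁ tan θ_B = 1.454 × tan 50.57° = 1.768.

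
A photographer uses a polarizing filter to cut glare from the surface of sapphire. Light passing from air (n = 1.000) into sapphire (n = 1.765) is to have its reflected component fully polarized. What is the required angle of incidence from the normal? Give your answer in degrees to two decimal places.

tan θ_B = n₂/n₁ = 1.765/1.000 = 1.7650.
So θ_B = arctan 1.7650 = 60.47°.

θ_B ≈ 60.47°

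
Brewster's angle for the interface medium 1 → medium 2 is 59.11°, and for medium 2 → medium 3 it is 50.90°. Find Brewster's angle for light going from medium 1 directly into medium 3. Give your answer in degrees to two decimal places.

θ_B ≈ 64.07°

Each Brewster angle gives a ratio: n₂/n₁ = tan 59.11° = 1.6715, n₃/n₂ = tan 50.90° = 1.2305.
n₃/n₁ = 2.0568. Then tan θ_B(1→3) = n₃/n₁, so θ_B(1→3) = arctan(2.0568) = 64.07°.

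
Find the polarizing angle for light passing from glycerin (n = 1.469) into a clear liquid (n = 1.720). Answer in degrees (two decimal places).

Here n₂/n₁ = 1.720/1.469 = 1.1709, and Brewster's law gives tan θ_B = n₂/n₁.
So θ_B = arctan 1.1709 = 49.50°.

θ_B ≈ 49.50°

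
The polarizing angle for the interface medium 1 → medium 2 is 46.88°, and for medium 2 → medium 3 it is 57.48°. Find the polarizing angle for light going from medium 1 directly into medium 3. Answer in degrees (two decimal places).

Each Brewster angle gives a ratio: n₂/n₁ = tan 46.88° = 1.0679, n₃/n₂ = tan 57.48° = 1.5685.
So n₃/n₁ = (n₂/n₁)(n₃/n₂) = 1.0679 × 1.5685 = 1.6749.
θ_B(1→3) = arctan(1.6749) = 59.16°.

θ_B ≈ 59.16°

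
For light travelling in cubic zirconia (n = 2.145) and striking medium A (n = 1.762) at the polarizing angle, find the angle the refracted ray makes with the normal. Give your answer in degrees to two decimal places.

θ_t ≈ 50.60°

tan θ_B = n₂/n₁ = 1.762/2.145 = 0.8214, so θ_B = 39.40°.
At Brewster's angle the reflected and refracted rays are perpendicular, so θ_t = 90° − θ_B = 90° − 39.40° = 50.60°.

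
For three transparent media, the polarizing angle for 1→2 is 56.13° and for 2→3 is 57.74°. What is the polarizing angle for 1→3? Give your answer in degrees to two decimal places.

n₂/n₁ = tan 56.13° = 1.4898 and n₃/n₂ = tan 57.74° = 1.5843.
So n₃/n₁ = (n₂/n₁)(n₃/n₂) = 1.4898 × 1.5843 = 2.3603.
θ_B(1→3) = arctan(2.3603) = 67.04°.

θ_B ≈ 67.04°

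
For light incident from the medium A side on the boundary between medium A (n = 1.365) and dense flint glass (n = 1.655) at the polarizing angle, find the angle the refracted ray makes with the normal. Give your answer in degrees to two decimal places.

θ_t ≈ 39.51°

First find Brewster's angle: tan θ_B = 1.655/1.365 = 1.2125, giving θ_B = 50.49°.
At Brewster's angle the reflected and refracted rays are perpendicular, so θ_t = 90° − θ_B = 90° − 50.49° = 39.51°.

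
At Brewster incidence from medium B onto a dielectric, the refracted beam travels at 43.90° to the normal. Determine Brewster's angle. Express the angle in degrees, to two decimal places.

Since the reflected and refracted rays are at right angles at the polarizing angle, θ_B + θ_t = 90°.
θ_B = 90° − 43.90° = 46.10°.

θ_B ≈ 46.10°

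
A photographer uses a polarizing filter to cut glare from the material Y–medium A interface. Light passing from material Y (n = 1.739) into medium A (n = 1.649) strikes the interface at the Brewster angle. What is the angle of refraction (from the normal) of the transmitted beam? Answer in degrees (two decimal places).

θ_B = arctan(n₂/n₁) = arctan(1.649/1.739) = 43.48°.
Since θ_B + θ_t = 90° at Brewster incidence, θ_t = 90° − 43.48° = 46.52°.

θ_t ≈ 46.52°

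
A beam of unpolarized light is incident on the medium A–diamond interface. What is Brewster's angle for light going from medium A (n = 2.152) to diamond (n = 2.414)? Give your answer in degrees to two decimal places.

θ_B ≈ 48.28°

tan θ_B = n₂/n₁ = 2.414/2.152 = 1.1217.
So θ_B = arctan 1.1217 = 48.28°.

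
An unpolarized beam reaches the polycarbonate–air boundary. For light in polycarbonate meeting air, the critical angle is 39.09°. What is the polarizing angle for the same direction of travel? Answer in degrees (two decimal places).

θ_B ≈ 32.23°

sin θ_c = n₂/n₁, so n₂/n₁ = sin 39.09° = 0.6305.
Brewster: tan θ_B = n₂/n₁ = 0.6305.
θ_B = arctan(0.6305) = 32.23°.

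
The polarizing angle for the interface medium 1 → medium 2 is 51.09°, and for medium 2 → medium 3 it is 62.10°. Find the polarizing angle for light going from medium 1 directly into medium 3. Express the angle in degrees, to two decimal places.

Each Brewster angle gives a ratio: n₂/n₁ = tan 51.09° = 1.2389, n₃/n₂ = tan 62.10° = 1.8887.
So n₃/n₁ = (n₂/n₁)(n₃/n₂) = 1.2389 × 1.8887 = 2.3398.
θ_B(1→3) = arctan(2.3398) = 66.86°.

θ_B ≈ 66.86°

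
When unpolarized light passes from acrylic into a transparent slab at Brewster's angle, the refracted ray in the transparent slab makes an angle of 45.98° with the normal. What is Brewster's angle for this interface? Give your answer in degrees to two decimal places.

Brewster's condition makes the reflected and refracted beams perpendicular: θ_B + θ_t = 90°.
θ_B = 90° − 45.98° = 44.02°.

θ_B ≈ 44.02°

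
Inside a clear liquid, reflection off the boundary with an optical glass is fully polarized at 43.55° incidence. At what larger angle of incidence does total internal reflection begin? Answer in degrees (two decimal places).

θ_c ≈ 71.92°

tan θ_B = n₂/n₁ = tan 43.55° = 0.9506.
Total internal reflection: sin θ_c = n₂/n₁ = 0.9506.
θ_c = arcsin(0.9506) = 71.92°.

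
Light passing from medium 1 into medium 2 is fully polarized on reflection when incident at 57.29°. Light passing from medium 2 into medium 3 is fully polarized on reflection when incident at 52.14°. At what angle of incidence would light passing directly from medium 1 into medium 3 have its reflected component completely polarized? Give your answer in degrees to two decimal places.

tan θ_B(1→2) = n₂/n₁ = tan 57.29° = 1.5571.
tan θ_B(2→3) = n₃/n₂ = tan 52.14° = 1.2864.
Multiplying, n₃/n₁ = 1.5571 × 1.2864 = 2.0030, and θ_B(1→3) = arctan 2.0030 = 63.47°.

θ_B ≈ 63.47°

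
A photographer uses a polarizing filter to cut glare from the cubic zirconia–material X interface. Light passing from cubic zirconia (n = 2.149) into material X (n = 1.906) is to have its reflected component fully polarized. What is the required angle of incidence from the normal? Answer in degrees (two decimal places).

At Brewster's angle the reflected and refracted rays are perpendicular, which with Snell's law gives tan θ_B = n₂/n₁.
Here n₂/n₁ = 1.906/2.149 = 0.8869, and Brewster's law gives tan θ_B = n₂/n₁.
θ_B = arctan(0.8869) = 41.57°.

θ_B ≈ 41.57°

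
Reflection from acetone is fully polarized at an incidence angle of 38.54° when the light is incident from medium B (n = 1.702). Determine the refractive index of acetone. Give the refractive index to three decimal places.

n ≈ 1.356

Brewster's law: tan θ_B = n₂/n₁ (light incident in medium B, refracted into acetone).
n₂ = n₁ tan θ_B = 1.702 × tan 38.54° = 1.356.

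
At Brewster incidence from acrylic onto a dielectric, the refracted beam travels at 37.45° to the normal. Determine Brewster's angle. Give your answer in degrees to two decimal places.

θ_B ≈ 52.55°

Brewster's condition makes the reflected and refracted beams perpendicular: θ_B + θ_t = 90°.
θ_B = 90° − 37.45° = 52.55°.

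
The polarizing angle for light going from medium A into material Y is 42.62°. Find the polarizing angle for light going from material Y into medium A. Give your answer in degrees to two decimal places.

θ_B' ≈ 47.38°

Reversing the direction swaps n₁ and n₂, so tan θ_B' = 1/tan θ_B and θ_B' = 90° − θ_B.
Hence θ_B' = 90° − 42.62° = 47.38°.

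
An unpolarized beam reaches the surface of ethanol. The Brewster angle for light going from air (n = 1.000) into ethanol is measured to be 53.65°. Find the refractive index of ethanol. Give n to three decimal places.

Full polarization of the reflected beam means tan θ_B = n₂/n₁, where n₁ is the incident medium (air).
n₂ = n₁ tan θ_B = 1.000 × tan 53.65° = 1.359.

n ≈ 1.359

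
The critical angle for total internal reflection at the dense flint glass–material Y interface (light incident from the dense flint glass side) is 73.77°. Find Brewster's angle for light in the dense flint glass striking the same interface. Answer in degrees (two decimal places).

θ_B ≈ 43.84°

n₂/n₁ = sin θ_c = sin 73.77° = 0.9601.
tan θ_B equals the same ratio, so θ_B = arctan(0.9601) = 43.84°.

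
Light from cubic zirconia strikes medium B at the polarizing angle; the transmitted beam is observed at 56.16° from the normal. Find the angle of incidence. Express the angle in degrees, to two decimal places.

θ_B ≈ 33.84°

Brewster's condition makes the reflected and refracted beams perpendicular: θ_B + θ_t = 90°.
So θ_B = 90° − θ_t = 90° − 56.16° = 33.84°.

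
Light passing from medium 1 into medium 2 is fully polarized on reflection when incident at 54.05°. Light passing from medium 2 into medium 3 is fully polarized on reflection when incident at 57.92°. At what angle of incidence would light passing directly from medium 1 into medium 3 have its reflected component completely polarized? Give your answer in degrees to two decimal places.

θ_B ≈ 65.55°

tan θ_B(1→2) = n₂/n₁ = tan 54.05° = 1.3789.
tan θ_B(2→3) = n₃/n₂ = tan 57.92° = 1.5954.
Multiplying, n₃/n₁ = 1.3789 × 1.5954 = 2.1999, and θ_B(1→3) = arctan 2.1999 = 65.55°.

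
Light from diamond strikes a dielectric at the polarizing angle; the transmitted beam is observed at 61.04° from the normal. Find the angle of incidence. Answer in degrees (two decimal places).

At Brewster's angle the reflected and refracted rays are perpendicular, so θ_B + θ_t = 90°.
So θ_B = 90° − θ_t = 90° − 61.04° = 28.96°.

θ_B ≈ 28.96°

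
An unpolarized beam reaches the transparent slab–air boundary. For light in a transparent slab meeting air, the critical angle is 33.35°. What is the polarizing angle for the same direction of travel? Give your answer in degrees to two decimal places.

θ_B ≈ 28.80°

At the critical angle sin θ_c = n₂/n₁, giving n₂/n₁ = sin 33.35° = 0.5498.
Then tan θ_B = n₂/n₁ = 0.5498, so θ_B = arctan 0.5498 = 28.80°.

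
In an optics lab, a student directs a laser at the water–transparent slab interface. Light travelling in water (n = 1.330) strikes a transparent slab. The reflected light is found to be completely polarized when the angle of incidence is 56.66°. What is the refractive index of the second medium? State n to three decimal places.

n ≈ 2.022

Brewster's law: tan θ_B = n₂/n₁ (light incident in water, refracted into a transparent slab).
n₂ = n₁ tan θ_B = 1.330 × tan 56.66° = 2.022.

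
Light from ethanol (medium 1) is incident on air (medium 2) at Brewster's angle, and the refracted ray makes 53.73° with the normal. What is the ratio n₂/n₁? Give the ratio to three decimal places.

θ_B + θ_t = 90°, so θ_B = 90° − 53.73° = 36.27°.
tan θ_B = n₂/n₁, so n₂/n₁ = tan 36.27° = 0.734.

n₂/n₁ ≈ 0.734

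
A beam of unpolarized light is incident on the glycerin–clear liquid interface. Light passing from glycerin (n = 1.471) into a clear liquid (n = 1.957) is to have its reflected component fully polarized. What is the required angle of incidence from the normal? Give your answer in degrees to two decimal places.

tan θ_B = n₂/n₁ = 1.957/1.471 = 1.3304. Taking the arctangent, θ_B = 53.07°.

θ_B ≈ 53.07°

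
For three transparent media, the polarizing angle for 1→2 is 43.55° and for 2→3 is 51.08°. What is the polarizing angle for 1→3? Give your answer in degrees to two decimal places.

θ_B ≈ 49.65°

Each Brewster angle gives a ratio: n₂/n₁ = tan 43.55° = 0.9506, n₃/n₂ = tan 51.08° = 1.2384.
n₃/n₁ = 1.1773. Then tan θ_B(1→3) = n₃/n₁, so θ_B(1→3) = arctan(1.1773) = 49.65°.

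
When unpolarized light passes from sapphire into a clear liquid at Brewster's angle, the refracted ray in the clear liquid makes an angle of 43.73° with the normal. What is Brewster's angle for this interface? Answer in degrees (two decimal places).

Since the reflected and refracted rays are at right angles at the polarizing angle, θ_B + θ_t = 90°.
So θ_B = 90° − θ_t = 90° − 43.73° = 46.27°.

θ_B ≈ 46.27°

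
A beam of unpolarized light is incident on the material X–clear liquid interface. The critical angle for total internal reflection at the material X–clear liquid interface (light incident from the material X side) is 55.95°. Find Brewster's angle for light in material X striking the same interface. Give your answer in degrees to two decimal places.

θ_B ≈ 39.64°

n₂/n₁ = sin θ_c = sin 55.95° = 0.8285.
tan θ_B equals the same ratio, so θ_B = arctan(0.8285) = 39.64°.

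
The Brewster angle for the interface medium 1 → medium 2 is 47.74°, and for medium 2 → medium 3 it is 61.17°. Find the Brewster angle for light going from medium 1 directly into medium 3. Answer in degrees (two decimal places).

n₂/n₁ = tan 47.74° = 1.1005 and n₃/n₂ = tan 61.17° = 1.8167.
Multiplying, n₃/n₁ = 1.1005 × 1.8167 = 1.9994, and θ_B(1→3) = arctan 1.9994 = 63.43°.

θ_B ≈ 63.43°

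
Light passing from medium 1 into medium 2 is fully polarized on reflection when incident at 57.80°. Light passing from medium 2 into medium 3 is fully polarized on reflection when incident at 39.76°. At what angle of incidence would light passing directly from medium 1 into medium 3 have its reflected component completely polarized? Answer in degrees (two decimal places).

θ_B ≈ 52.88°

Each Brewster angle gives a ratio: n₂/n₁ = tan 57.80° = 1.5880, n₃/n₂ = tan 39.76° = 0.8320.
n₃/n₁ = 1.3212. Then tan θ_B(1→3) = n₃/n₁, so θ_B(1→3) = arctan(1.3212) = 52.88°.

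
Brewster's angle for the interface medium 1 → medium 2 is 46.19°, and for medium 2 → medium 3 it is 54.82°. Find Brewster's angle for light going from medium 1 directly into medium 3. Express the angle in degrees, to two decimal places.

Each Brewster angle gives a ratio: n₂/n₁ = tan 46.19° = 1.0424, n₃/n₂ = tan 54.82° = 1.4186.
n₃/n₁ = 1.4788. Then tan θ_B(1→3) = n₃/n₁, so θ_B(1→3) = arctan(1.4788) = 55.93°.

θ_B ≈ 55.93°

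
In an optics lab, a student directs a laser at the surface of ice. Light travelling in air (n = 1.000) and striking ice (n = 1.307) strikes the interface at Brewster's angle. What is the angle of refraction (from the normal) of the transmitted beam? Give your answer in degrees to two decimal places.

θ_t ≈ 37.42°

θ_B = arctan(n₂/n₁) = arctan(1.307/1.000) = 52.58°.
The refracted ray is perpendicular to the reflected ray, so θ_t = 90° − θ_B = 37.42°.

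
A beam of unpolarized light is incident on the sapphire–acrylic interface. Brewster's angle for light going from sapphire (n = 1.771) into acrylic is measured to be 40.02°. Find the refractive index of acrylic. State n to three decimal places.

At Brewster's angle, tan θ_B = n₂/n₁ with n₁ on the incident side (sapphire) and n₂ on the transmitted side (acrylic).
n₂ = n₁ tan θ_B = 1.771 × tan 40.02° = 1.487.

n ≈ 1.487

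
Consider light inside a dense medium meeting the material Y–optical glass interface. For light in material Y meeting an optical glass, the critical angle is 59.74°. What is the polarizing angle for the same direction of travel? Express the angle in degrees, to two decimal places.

n₂/n₁ = sin θ_c = sin 59.74° = 0.8637.
tan θ_B equals the same ratio, so θ_B = arctan(0.8637) = 40.82°.

θ_B ≈ 40.82°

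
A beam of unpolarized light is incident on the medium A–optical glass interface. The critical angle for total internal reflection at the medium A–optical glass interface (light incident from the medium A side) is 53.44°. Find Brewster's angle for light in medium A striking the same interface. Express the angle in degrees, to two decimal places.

θ_B ≈ 38.77°

sin θ_c = n₂/n₁, so n₂/n₁ = sin 53.44° = 0.8032.
Brewster: tan θ_B = n₂/n₁ = 0.8032.
θ_B = arctan(0.8032) = 38.77°.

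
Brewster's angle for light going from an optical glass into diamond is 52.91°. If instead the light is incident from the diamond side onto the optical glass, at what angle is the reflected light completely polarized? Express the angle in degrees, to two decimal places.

The two Brewster angles are complementary: θ_B' = 90° − θ_B = 90° − 52.91° = 37.09°.

θ_B' ≈ 37.09°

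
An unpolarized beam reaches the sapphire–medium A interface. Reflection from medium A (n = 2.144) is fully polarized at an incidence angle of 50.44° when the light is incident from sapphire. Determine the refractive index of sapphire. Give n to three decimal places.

At Brewster's angle, tan θ_B = n₂/n₁ with n₁ on the incident side (sapphire) and n₂ on the transmitted side (medium A).
n₁ = n₂ / tan θ_B = 2.144 / tan 50.44° = 1.771.

n ≈ 1.771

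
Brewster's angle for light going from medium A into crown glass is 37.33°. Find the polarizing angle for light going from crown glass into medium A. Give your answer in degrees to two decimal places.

Reversing the direction swaps n₁ and n₂, so tan θ_B' = 1/tan θ_B and θ_B' = 90° − θ_B.
Hence θ_B' = 90° − 37.33° = 52.67°.

θ_B' ≈ 52.67°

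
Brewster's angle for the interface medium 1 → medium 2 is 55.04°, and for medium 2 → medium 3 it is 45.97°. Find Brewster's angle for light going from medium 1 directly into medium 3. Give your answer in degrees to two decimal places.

θ_B ≈ 55.95°

tan θ_B(1→2) = n₂/n₁ = tan 55.04° = 1.4303.
tan θ_B(2→3) = n₃/n₂ = tan 45.97° = 1.0344.
Multiplying, n₃/n₁ = 1.4303 × 1.0344 = 1.4795, and θ_B(1→3) = arctan 1.4795 = 55.95°.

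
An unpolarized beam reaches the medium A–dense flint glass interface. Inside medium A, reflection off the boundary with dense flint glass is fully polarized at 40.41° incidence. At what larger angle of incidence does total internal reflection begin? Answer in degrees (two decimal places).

θ_c ≈ 58.36°

n₂/n₁ = tan 40.41° = 0.8514; the critical angle satisfies sin θ_c = n₂/n₁.
θ_c = arcsin(0.8514) = 58.36°.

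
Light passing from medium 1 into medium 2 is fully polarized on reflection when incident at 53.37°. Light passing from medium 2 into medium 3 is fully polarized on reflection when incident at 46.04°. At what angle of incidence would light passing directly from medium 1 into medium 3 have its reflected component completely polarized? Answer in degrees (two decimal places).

tan θ_B(1→2) = n₂/n₁ = tan 53.37° = 1.3450.
tan θ_B(2→3) = n₃/n₂ = tan 46.04° = 1.0370.
So n₃/n₁ = (n₂/n₁)(n₃/n₂) = 1.3450 × 1.0370 = 1.3948.
θ_B(1→3) = arctan(1.3948) = 54.36°.

θ_B ≈ 54.36°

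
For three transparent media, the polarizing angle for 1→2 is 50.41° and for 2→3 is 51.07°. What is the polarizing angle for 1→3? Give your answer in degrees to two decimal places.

tan θ_B(1→2) = n₂/n₁ = tan 50.41° = 1.2092.
tan θ_B(2→3) = n₃/n₂ = tan 51.07° = 1.2380.
n₃/n₁ = 1.4970. Then tan θ_B(1→3) = n₃/n₁, so θ_B(1→3) = arctan(1.4970) = 56.26°.

θ_B ≈ 56.26°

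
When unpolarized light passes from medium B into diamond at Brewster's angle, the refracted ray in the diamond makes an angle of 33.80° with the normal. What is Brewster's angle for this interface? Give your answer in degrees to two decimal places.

At Brewster's angle the reflected and refracted rays are perpendicular, so θ_B + θ_t = 90°.
θ_B = 90° − 33.80° = 56.20°.

θ_B ≈ 56.20°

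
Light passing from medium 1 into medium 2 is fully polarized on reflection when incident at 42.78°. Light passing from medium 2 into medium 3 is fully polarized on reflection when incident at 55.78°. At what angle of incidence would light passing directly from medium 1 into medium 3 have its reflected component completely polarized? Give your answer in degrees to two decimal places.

tan θ_B(1→2) = n₂/n₁ = tan 42.78° = 0.9254.
tan θ_B(2→3) = n₃/n₂ = tan 55.78° = 1.4704.
n₃/n₁ = 1.3606. Then tan θ_B(1→3) = n₃/n₁, so θ_B(1→3) = arctan(1.3606) = 53.69°.

θ_B ≈ 53.69°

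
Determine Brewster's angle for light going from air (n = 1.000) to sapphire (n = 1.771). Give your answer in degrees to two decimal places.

Here n₂/n₁ = 1.771/1.000 = 1.7710, and Brewster's law gives tan θ_B = n₂/n₁.
So θ_B = arctan 1.7710 = 60.55°.

θ_B ≈ 60.55°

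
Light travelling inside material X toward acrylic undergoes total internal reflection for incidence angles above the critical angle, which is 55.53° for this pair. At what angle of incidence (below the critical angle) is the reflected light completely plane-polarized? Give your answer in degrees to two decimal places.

sin θ_c = n₂/n₁, so n₂/n₁ = sin 55.53° = 0.8244.
Brewster: tan θ_B = n₂/n₁ = 0.8244.
θ_B = arctan(0.8244) = 39.50°.

θ_B ≈ 39.50°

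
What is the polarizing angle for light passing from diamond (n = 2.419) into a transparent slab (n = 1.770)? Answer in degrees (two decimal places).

θ_B ≈ 36.19°

Brewster's condition: tan θ_B = n₂/n₁ = 1.770/2.419 = 0.7317. Taking the arctangent, θ_B = 36.19°.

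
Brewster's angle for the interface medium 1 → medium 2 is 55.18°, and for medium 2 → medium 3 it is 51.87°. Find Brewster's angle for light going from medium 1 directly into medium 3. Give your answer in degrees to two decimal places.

tan θ_B(1→2) = n₂/n₁ = tan 55.18° = 1.4377.
tan θ_B(2→3) = n₃/n₂ = tan 51.87° = 1.2740.
So n₃/n₁ = (n₂/n₁)(n₃/n₂) = 1.4377 × 1.2740 = 1.8316.
θ_B(1→3) = arctan(1.8316) = 61.37°.

θ_B ≈ 61.37°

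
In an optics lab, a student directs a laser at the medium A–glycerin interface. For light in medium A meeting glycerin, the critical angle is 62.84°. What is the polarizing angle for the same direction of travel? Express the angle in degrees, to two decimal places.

θ_B ≈ 41.66°

n₂/n₁ = sin θ_c = sin 62.84° = 0.8897.
tan θ_B equals the same ratio, so θ_B = arctan(0.8897) = 41.66°.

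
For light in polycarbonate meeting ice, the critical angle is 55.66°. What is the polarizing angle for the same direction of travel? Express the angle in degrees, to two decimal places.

θ_B ≈ 39.55°

sin θ_c = n₂/n₁, so n₂/n₁ = sin 55.66° = 0.8257.
Brewster: tan θ_B = n₂/n₁ = 0.8257.
θ_B = arctan(0.8257) = 39.55°.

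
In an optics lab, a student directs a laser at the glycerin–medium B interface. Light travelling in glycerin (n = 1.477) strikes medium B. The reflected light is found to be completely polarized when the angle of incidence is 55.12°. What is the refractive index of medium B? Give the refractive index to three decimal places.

Full polarization of the reflected beam means tan θ_B = n₂/n₁, where n₁ is the incident medium (glycerin).
n₂ = n₁ tan θ_B = 1.477 × tan 55.12° = 2.119.

n ≈ 2.119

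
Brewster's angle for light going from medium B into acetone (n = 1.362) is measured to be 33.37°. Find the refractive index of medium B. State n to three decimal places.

Brewster's law: tan θ_B = n₂/n₁ (light incident in medium B, refracted into acetone).
n₁ = n₂ / tan θ_B = 1.362 / tan 33.37° = 2.068.

n ≈ 2.068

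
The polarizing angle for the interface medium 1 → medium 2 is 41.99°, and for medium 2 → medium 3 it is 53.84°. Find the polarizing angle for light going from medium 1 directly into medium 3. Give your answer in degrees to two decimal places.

Each Brewster angle gives a ratio: n₂/n₁ = tan 41.99° = 0.9001, n₃/n₂ = tan 53.84° = 1.3683.
n₃/n₁ = 1.2316. Then tan θ_B(1→3) = n₃/n₁, so θ_B(1→3) = arctan(1.2316) = 50.93°.

θ_B ≈ 50.93°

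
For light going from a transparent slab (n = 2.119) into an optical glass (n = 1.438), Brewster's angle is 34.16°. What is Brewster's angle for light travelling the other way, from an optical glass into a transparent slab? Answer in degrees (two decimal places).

tan θ_B' = n₁/n₂ = 1/tan θ_B, so θ_B' = 90° − θ_B.
θ_B' = 90° − 34.16° = 55.84°.

θ_B' ≈ 55.84°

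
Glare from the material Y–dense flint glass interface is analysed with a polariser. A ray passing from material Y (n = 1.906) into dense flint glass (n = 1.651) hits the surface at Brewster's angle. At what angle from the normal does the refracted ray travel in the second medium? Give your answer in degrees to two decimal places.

θ_t ≈ 49.10°

tan θ_B = n₂/n₁ = 1.651/1.906 = 0.8662, so θ_B = 40.90°.
At Brewster's angle the reflected and refracted rays are perpendicular, so θ_t = 90° − θ_B = 90° − 40.90° = 49.10°.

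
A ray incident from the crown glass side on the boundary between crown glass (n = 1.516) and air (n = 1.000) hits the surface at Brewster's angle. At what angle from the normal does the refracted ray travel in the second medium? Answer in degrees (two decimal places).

θ_t ≈ 56.59°

θ_B = arctan(n₂/n₁) = arctan(1.000/1.516) = 33.41°.
The refracted ray is perpendicular to the reflected ray, so θ_t = 90° − θ_B = 56.59°.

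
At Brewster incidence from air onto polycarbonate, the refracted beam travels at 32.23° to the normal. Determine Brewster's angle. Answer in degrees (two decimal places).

θ_B ≈ 57.77°

Brewster's condition makes the reflected and refracted beams perpendicular: θ_B + θ_t = 90°.
θ_B = 90° − 32.23° = 57.77°.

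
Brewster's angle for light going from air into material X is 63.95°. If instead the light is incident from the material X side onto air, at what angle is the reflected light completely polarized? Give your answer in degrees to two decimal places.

θ_B' ≈ 26.05°

tan θ_B' = n₁/n₂ = 1/tan θ_B, so θ_B' = 90° − θ_B.
θ_B' = 90° − 63.95° = 26.05°.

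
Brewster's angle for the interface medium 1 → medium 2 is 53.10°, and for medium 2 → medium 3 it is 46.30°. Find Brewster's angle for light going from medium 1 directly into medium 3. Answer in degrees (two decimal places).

θ_B ≈ 54.34°

n₂/n₁ = tan 53.10° = 1.3319 and n₃/n₂ = tan 46.30° = 1.0464.
Multiplying, n₃/n₁ = 1.3319 × 1.0464 = 1.3937, and θ_B(1→3) = arctan 1.3937 = 54.34°.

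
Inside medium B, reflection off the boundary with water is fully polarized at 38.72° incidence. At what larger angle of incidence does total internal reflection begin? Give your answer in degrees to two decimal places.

θ_c ≈ 53.30°

From Brewster, n₂/n₁ = tan θ_B = tan 38.72° = 0.8017.
Then sin θ_c = n₂/n₁ = 0.8017, so θ_c = arcsin 0.8017 = 53.30°.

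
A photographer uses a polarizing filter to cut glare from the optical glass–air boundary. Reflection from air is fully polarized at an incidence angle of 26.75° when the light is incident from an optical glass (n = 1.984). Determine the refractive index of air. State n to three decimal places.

n ≈ 1.000

Full polarization of the reflected beam means tan θ_B = n₂/n₁, where n₁ is the incident medium (an optical glass).
n₂ = n₁ tan θ_B = 1.984 × tan 26.75° = 1.000.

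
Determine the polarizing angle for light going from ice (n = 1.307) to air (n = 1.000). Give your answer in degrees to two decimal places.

tan θ_B = n₂/n₁ = 1.000/1.307 = 0.7651.
So θ_B = arctan 0.7651 = 37.42°.

θ_B ≈ 37.42°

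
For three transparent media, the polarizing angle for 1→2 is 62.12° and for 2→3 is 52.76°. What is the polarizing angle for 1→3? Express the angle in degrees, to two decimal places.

θ_B ≈ 68.09°

Each Brewster angle gives a ratio: n₂/n₁ = tan 62.12° = 1.8903, n₃/n₂ = tan 52.76° = 1.3155.
Multiplying, n₃/n₁ = 1.8903 × 1.3155 = 2.4867, and θ_B(1→3) = arctan 2.4867 = 68.09°.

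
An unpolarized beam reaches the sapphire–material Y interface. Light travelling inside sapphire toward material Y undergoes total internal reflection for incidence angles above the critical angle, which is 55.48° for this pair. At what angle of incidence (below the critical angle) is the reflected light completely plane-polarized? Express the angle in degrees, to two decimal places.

θ_B ≈ 39.49°

sin θ_c = n₂/n₁, so n₂/n₁ = sin 55.48° = 0.8239.
Brewster: tan θ_B = n₂/n₁ = 0.8239.
θ_B = arctan(0.8239) = 39.49°.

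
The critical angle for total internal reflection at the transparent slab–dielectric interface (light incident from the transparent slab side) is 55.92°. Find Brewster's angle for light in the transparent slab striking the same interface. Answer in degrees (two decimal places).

θ_B ≈ 39.63°

At the critical angle sin θ_c = n₂/n₁, giving n₂/n₁ = sin 55.92° = 0.8283.
Then tan θ_B = n₂/n₁ = 0.8283, so θ_B = arctan 0.8283 = 39.63°.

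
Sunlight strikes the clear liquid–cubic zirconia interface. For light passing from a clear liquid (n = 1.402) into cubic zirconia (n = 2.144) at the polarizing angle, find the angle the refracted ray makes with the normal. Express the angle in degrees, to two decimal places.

θ_t ≈ 33.18°

First find Brewster's angle: tan θ_B = 2.144/1.402 = 1.5292, giving θ_B = 56.82°.
The refracted ray is perpendicular to the reflected ray, so θ_t = 90° − θ_B = 33.18°.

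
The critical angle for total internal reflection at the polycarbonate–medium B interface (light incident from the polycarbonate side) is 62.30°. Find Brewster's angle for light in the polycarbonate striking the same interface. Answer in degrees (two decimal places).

n₂/n₁ = sin θ_c = sin 62.30° = 0.8854.
tan θ_B equals the same ratio, so θ_B = arctan(0.8854) = 41.52°.

θ_B ≈ 41.52°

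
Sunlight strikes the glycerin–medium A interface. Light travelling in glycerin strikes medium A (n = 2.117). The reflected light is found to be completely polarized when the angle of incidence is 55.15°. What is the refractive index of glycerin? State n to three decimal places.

n ≈ 1.474

Full polarization of the reflected beam means tan θ_B = n₂/n₁, where n₁ is the incident medium (glycerin).
n₁ = n₂ / tan θ_B = 2.117 / tan 55.15° = 1.474.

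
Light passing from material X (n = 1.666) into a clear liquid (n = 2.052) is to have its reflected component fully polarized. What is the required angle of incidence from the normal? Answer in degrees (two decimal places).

Brewster's condition: tan θ_B = n₂/n₁ = 2.052/1.666 = 1.2317.
So θ_B = arctan 1.2317 = 50.93°.

θ_B ≈ 50.93°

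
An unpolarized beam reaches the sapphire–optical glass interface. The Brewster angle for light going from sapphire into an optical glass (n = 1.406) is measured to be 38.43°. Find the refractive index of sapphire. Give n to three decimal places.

n ≈ 1.772

At the Brewster angle, tan θ_B = n₂/n₁ with n₁ on the incident side (sapphire) and n₂ on the transmitted side (an optical glass).
n₁ = n₂ / tan θ_B = 1.406 / tan 38.43° = 1.772.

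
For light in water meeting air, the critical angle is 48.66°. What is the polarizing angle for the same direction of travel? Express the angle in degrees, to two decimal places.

θ_B ≈ 36.90°

sin θ_c = n₂/n₁, so n₂/n₁ = sin 48.66° = 0.7508.
Brewster: tan θ_B = n₂/n₁ = 0.7508.
θ_B = arctan(0.7508) = 36.90°.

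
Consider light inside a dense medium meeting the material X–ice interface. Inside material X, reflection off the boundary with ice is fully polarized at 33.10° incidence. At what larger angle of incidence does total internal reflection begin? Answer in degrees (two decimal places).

θ_c ≈ 40.68°

From Brewster, n₂/n₁ = tan θ_B = tan 33.10° = 0.6519.
Then sin θ_c = n₂/n₁ = 0.6519, so θ_c = arcsin 0.6519 = 40.68°.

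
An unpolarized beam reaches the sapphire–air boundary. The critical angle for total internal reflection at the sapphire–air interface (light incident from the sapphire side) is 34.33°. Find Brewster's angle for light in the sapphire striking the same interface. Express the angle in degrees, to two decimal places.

At the critical angle sin θ_c = n₂/n₁, giving n₂/n₁ = sin 34.33° = 0.5640.
Then tan θ_B = n₂/n₁ = 0.5640, so θ_B = arctan 0.5640 = 29.42°.

θ_B ≈ 29.42°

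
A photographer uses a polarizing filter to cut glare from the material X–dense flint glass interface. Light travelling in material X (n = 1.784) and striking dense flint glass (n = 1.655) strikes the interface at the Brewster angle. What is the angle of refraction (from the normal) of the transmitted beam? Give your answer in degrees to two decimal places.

θ_t ≈ 47.15°

θ_B = arctan(n₂/n₁) = arctan(1.655/1.784) = 42.85°.
At Brewster's angle the reflected and refracted rays are perpendicular, so θ_t = 90° − θ_B = 90° − 42.85° = 47.15°.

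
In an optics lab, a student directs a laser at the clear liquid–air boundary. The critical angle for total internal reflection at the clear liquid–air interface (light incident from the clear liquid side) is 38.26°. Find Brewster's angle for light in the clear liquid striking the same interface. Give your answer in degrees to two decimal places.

θ_B ≈ 31.77°

n₂/n₁ = sin θ_c = sin 38.26° = 0.6192.
tan θ_B equals the same ratio, so θ_B = arctan(0.6192) = 31.77°.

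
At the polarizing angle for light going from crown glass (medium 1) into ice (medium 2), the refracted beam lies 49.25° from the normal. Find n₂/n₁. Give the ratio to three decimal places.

θ_B + θ_t = 90°, so θ_B = 90° − 49.25° = 40.75°.
Then n₂/n₁ = tan θ_B = tan 40.75° = 0.862.

n₂/n₁ ≈ 0.862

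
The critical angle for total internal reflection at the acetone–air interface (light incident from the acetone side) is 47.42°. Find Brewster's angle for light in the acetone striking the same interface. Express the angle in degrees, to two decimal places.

θ_B ≈ 36.37°

At the critical angle sin θ_c = n₂/n₁, giving n₂/n₁ = sin 47.42° = 0.7363.
Then tan θ_B = n₂/n₁ = 0.7363, so θ_B = arctan 0.7363 = 36.37°.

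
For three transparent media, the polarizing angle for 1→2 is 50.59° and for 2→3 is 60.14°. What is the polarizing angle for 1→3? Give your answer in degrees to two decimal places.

θ_B ≈ 64.75°

n₂/n₁ = tan 50.59° = 1.2170 and n₃/n₂ = tan 60.14° = 1.7419.
Multiplying, n₃/n₁ = 1.2170 × 1.7419 = 2.1198, and θ_B(1→3) = arctan 2.1198 = 64.75°.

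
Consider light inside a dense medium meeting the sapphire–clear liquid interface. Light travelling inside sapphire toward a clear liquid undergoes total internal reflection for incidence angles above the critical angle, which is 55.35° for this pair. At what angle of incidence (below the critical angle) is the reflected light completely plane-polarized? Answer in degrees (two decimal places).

θ_B ≈ 39.44°

n₂/n₁ = sin θ_c = sin 55.35° = 0.8226.
tan θ_B equals the same ratio, so θ_B = arctan(0.8226) = 39.44°.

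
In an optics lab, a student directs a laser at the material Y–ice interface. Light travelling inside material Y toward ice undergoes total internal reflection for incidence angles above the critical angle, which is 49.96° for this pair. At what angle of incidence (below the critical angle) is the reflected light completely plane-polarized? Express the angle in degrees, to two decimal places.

θ_B ≈ 37.44°

At the critical angle sin θ_c = n₂/n₁, giving n₂/n₁ = sin 49.96° = 0.7656.
Then tan θ_B = n₂/n₁ = 0.7656, so θ_B = arctan 0.7656 = 37.44°.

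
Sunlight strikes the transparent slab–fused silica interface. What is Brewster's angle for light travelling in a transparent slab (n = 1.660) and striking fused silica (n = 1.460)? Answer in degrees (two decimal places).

tan θ_B = n₂/n₁ = 1.460/1.660 = 0.8795. Taking the arctangent, θ_B = 41.33°.

θ_B ≈ 41.33°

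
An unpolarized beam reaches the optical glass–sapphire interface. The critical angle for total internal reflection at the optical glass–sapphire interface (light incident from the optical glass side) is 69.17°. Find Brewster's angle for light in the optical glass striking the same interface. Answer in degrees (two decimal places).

θ_B ≈ 43.07°

sin θ_c = n₂/n₁, so n₂/n₁ = sin 69.17° = 0.9346.
Brewster: tan θ_B = n₂/n₁ = 0.9346.
θ_B = arctan(0.9346) = 43.07°.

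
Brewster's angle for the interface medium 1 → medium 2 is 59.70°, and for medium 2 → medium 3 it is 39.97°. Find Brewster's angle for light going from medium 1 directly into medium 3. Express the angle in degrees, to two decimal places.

θ_B ≈ 55.12°

tan θ_B(1→2) = n₂/n₁ = tan 59.70° = 1.7113.
tan θ_B(2→3) = n₃/n₂ = tan 39.97° = 0.8382.
Multiplying, n₃/n₁ = 1.7113 × 0.8382 = 1.4344, and θ_B(1→3) = arctan 1.4344 = 55.12°.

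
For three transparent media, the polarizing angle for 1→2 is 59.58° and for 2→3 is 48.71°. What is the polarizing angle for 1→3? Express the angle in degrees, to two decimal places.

tan θ_B(1→2) = n₂/n₁ = tan 59.58° = 1.7031.
tan θ_B(2→3) = n₃/n₂ = tan 48.71° = 1.1387.
n₃/n₁ = 1.9393. Then tan θ_B(1→3) = n₃/n₁, so θ_B(1→3) = arctan(1.9393) = 62.72°.

θ_B ≈ 62.72°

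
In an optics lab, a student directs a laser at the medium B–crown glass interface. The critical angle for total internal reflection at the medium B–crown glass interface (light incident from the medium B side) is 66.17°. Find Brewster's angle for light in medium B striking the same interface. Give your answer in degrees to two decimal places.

θ_B ≈ 42.45°

n₂/n₁ = sin θ_c = sin 66.17° = 0.9147.
tan θ_B equals the same ratio, so θ_B = arctan(0.9147) = 42.45°.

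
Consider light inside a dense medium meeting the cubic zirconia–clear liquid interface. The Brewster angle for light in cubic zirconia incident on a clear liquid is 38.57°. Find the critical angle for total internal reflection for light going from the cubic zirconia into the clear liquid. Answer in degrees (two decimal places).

θ_c ≈ 52.89°

tan θ_B = n₂/n₁ = tan 38.57° = 0.7974.
Total internal reflection: sin θ_c = n₂/n₁ = 0.7974.
θ_c = arcsin(0.7974) = 52.89°.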